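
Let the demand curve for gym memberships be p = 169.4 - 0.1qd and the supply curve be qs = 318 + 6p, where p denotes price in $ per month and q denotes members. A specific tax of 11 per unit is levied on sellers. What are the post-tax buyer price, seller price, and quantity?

Solving each curve for q: qd = 1694 - 10p.
With a tax of 11 on sellers, they supply based on the net price p_s = p_b - 11, so qs = 252 + 6p_b.
Equate demand and the shifted supply: 1694 - 10p_b = 252 + 6p_b, giving 16p_b = 1442, so p_b = 90.125.
Then p_s = 90.125 - 11 = 79.125 and q = 1694 - 10(90.125) = 792.75.

p_b = 90.125, p_s = 79.125, q = 792.75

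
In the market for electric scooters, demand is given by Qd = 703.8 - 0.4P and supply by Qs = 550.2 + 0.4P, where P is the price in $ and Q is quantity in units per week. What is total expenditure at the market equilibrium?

Total expenditure = 120384

The market clears where 703.8 - 0.4P = 550.2 + 0.4P. Rearranging, 0.8P = 153.6, hence P* = 192.
Substitute back: Q* = 703.8 - 0.4(192) = 627.
Total expenditure = P* × Q* = 192 × 627 = 120384.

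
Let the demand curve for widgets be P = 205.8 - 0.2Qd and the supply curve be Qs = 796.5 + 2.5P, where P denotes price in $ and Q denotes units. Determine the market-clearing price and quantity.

P* = 31, Q* = 874

Solving each curve for Q: Qd = 1029 - 5P.
Set Qd = Qs: 1029 - 5P = 796.5 + 2.5P, so 232.5 = 7.5P and P* = 31.
Then Q* = 1029 - 5(31) = 874.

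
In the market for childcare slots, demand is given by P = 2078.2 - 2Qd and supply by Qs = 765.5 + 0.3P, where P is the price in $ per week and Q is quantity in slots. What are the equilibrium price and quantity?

Inverting to quantity form: Qd = 1039.1 - 0.5P.
Equating demand and supply, 1039.1 - 0.5P = 765.5 + 0.3P gives 0.8P = 273.6, so P* = 342.
Substitute back: Q* = 1039.1 - 0.5(342) = 868.1.

P* = 342, Q* = 868.1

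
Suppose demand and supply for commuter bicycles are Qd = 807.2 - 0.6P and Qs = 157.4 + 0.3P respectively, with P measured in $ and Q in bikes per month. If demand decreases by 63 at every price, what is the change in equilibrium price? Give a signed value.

ΔP = -70

At equilibrium Qd = Qs, so 807.2 - 0.6P = 157.4 + 0.3P; collecting terms, 649.8 = 0.9P and P* = 722.
From the demand curve, Q* = 807.2 - 0.6(722) = 374.
After the shift, demand is Qd = 744.2 - 0.6P.
Re-solving, 0.9P = 586.8 gives P = 652 and Q = 353.
ΔP = 652 - 722 = -70.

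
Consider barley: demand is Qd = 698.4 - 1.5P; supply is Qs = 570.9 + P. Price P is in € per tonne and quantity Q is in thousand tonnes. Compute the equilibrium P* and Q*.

Equating demand and supply, 698.4 - 1.5P = 570.9 + P gives 2.5P = 127.5, so P* = 51.
Then Q* = 698.4 - 1.5(51) = 621.9.

P* = 51, Q* = 621.9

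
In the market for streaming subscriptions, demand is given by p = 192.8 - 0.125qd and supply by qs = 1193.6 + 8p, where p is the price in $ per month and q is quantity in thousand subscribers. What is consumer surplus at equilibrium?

Consumer surplus = 116964

Rewriting in direct form: qd = 1542.4 - 8p.
Set qd = qs: 1542.4 - 8p = 1193.6 + 8p, so 348.8 = 16p and p* = 21.8.
Substitute back: q* = 1542.4 - 8(21.8) = 1368.
Demand choke price (qd = 0): p = 1542.4/8 = 192.8. Consumer surplus = ½ × (192.8 - 21.8) × 1368 = 116964.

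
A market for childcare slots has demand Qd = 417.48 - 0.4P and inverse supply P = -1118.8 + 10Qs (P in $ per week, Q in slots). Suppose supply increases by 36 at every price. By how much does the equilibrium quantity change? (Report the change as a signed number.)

In direct form, Qs = 111.88 + 0.1P.
The market clears where 417.48 - 0.4P = 111.88 + 0.1P. Rearranging, 0.5P = 305.6, hence P* = 611.2.
From the demand curve, Q* = 417.48 - 0.4(611.2) = 173.
After the shift, supply is Qs = 147.88 + 0.1P.
Re-solving, 0.5P = 269.6 gives P = 539.2 and Q = 201.8.
ΔQ = 201.8 - 173 = 28.8.

ΔQ = 28.8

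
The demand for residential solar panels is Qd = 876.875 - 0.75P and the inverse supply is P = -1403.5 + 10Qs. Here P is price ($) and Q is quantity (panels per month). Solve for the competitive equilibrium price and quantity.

Inverting to quantity form: Qs = 140.35 + 0.1P.
Equating demand and supply, 876.875 - 0.75P = 140.35 + 0.1P gives 0.85P = 736.525, so P* = 866.5.
Then Q* = 876.875 - 0.75(866.5) = 227.

P* = 866.5, Q* = 227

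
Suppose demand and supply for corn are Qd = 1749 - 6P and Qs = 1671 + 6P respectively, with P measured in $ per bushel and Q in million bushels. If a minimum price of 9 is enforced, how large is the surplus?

Evaluating both curves at the floor price 9 gives Qd = 1695, Qs = 1725.
Surplus = Qs - Qd = 1725 - 1695 = 30.

Surplus = 30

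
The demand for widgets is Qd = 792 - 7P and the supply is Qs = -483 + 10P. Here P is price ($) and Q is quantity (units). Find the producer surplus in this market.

At equilibrium Qd = Qs, so 792 - 7P = -483 + 10P; collecting terms, 1275 = 17P and P* = 75.
Substitute back: Q* = 792 - 7(75) = 267.
Supply choke price (Qs = 0): P = 48.3. Producer surplus = ½ × (75 - 48.3) × 267 = 3564.45.

Producer surplus = 3564.45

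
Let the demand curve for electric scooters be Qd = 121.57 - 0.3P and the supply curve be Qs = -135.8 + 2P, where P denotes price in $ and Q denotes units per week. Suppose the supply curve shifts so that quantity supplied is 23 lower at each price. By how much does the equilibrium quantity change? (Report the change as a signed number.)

Set Qd = Qs: 121.57 - 0.3P = -135.8 + 2P, so 257.37 = 2.3P and P* = 111.9.
From the demand curve, Q* = 121.57 - 0.3(111.9) = 88.
After the shift, supply is Qs = -158.8 + 2P.
New equilibrium: 280.37 = 2.3P, so P = 121.9 and Q = 85.
ΔQ = 85 - 88 = -3.

ΔQ = -3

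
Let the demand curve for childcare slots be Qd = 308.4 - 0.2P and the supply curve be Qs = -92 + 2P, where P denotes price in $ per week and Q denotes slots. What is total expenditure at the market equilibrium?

Equating demand and supply, 308.4 - 0.2P = -92 + 2P gives 2.2P = 400.4, so P* = 182.
Then Q* = 308.4 - 0.2(182) = 272.
Total expenditure = P* × Q* = 182 × 272 = 49504.

Total expenditure = 49504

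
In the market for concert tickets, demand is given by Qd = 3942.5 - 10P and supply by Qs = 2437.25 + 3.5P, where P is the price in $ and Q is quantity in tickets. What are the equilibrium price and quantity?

P* = 111.5, Q* = 2827.5

At equilibrium Qd = Qs, so 3942.5 - 10P = 2437.25 + 3.5P; collecting terms, 1505.25 = 13.5P and P* = 111.5.
Substitute back: Q* = 3942.5 - 10(111.5) = 2827.5.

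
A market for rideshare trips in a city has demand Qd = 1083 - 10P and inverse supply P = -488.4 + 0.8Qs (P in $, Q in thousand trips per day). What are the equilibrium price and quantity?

In direct form, Qs = 610.5 + 1.25P.
Set Qd = Qs: 1083 - 10P = 610.5 + 1.25P, so 472.5 = 11.25P and P* = 42.
Plugging P* into demand: Q* = 1083 - 10(42) = 663.

P* = 42, Q* = 663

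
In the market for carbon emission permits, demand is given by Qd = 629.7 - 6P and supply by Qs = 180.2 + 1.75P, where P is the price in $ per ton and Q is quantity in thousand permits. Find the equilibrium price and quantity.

P* = 58, Q* = 281.7

Set Qd = Qs: 629.7 - 6P = 180.2 + 1.75P, so 449.5 = 7.75P and P* = 58.
From the demand curve, Q* = 629.7 - 6(58) = 281.7.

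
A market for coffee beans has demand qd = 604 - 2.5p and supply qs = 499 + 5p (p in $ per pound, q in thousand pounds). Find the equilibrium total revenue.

At equilibrium qd = qs, so 604 - 2.5p = 499 + 5p; collecting terms, 105 = 7.5p and p* = 14.
Then q* = 604 - 2.5(14) = 569.
Total revenue = p* × q* = 14 × 569 = 7966.

Total revenue = 7966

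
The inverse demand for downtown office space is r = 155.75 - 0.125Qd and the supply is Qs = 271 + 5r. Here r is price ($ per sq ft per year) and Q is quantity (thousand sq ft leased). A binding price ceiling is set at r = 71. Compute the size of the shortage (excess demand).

Shortage = 52

Rewriting in direct form: Qd = 1246 - 8r.
At r = 71: Qd = 678 and Qs = 626.
Shortage = Qd - Qs = 678 - 626 = 52.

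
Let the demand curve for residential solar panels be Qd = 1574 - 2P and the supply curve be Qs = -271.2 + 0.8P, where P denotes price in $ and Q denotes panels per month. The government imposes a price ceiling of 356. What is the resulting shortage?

With P fixed at 356, quantity demanded is 862 and quantity supplied is 13.6.
Shortage = Qd - Qs = 862 - 13.6 = 848.4.

Shortage = 848.4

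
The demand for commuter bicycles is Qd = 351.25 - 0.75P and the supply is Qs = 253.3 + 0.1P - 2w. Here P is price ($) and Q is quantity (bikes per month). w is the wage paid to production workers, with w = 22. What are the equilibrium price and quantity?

With w = 22, supply is Qs = 209.3 + 0.1P.
The market clears where 351.25 - 0.75P = 209.3 + 0.1P. Rearranging, 0.85P = 141.95, hence P* = 167.
Substitute back: Q* = 351.25 - 0.75(167) = 226.

P* = 167, Q* = 226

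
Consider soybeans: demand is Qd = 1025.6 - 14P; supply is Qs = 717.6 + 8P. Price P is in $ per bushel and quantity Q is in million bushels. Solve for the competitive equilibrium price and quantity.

The market clears where 1025.6 - 14P = 717.6 + 8P. Rearranging, 22P = 308, hence P* = 14.
Then Q* = 1025.6 - 14(14) = 829.6.

P* = 14, Q* = 829.6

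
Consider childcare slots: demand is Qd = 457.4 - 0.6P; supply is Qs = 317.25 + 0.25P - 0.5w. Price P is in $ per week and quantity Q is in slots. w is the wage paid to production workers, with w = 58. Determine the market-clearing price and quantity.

With w = 58, supply is Qs = 288.25 + 0.25P.
Equating demand and supply, 457.4 - 0.6P = 288.25 + 0.25P gives 0.85P = 169.15, so P* = 199.
From the demand curve, Q* = 457.4 - 0.6(199) = 338.

P* = 199, Q* = 338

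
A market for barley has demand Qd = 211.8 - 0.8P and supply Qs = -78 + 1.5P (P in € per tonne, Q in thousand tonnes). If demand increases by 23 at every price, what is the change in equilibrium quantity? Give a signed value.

ΔQ = 15

Set Qd = Qs: 211.8 - 0.8P = -78 + 1.5P, so 289.8 = 2.3P and P* = 126.
Substitute back: Q* = 211.8 - 0.8(126) = 111.
After the shift, demand is Qd = 234.8 - 0.8P.
New equilibrium: 312.8 = 2.3P, so P = 136 and Q = 126.
ΔQ = 126 - 111 = 15.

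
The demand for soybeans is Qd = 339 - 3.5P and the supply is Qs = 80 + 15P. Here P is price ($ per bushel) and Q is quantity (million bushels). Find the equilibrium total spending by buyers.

Total spending by buyers = 4060

The market clears where 339 - 3.5P = 80 + 15P. Rearranging, 18.5P = 259, hence P* = 14.
From the demand curve, Q* = 339 - 3.5(14) = 290.
Total spending by buyers = P* × Q* = 14 × 290 = 4060.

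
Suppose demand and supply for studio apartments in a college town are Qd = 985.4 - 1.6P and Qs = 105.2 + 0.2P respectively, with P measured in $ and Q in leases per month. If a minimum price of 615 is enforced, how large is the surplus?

With P fixed at 615, quantity demanded is 1.4 and quantity supplied is 228.2.
Surplus = Qs - Qd = 228.2 - 1.4 = 226.8.

Surplus = 226.8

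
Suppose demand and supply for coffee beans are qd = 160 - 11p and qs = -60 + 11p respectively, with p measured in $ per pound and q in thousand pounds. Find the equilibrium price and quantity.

p* = 10, q* = 50

The market clears where 160 - 11p = -60 + 11p. Rearranging, 22p = 220, hence p* = 10.
Substitute back: q* = 160 - 11(10) = 50.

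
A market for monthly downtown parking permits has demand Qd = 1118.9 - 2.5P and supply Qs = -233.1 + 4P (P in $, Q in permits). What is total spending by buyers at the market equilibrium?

The market clears where 1118.9 - 2.5P = -233.1 + 4P. Rearranging, 6.5P = 1352, hence P* = 208.
Substitute back: Q* = 1118.9 - 2.5(208) = 598.9.
Total spending by buyers = P* × Q* = 208 × 598.9 = 124571.2.

Total spending by buyers = 124571.2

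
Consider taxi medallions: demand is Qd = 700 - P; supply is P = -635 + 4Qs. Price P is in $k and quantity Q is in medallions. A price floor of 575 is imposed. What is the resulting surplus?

Surplus = 177.5

Solving each curve for Q: Qs = 158.75 + 0.25P.
With P fixed at 575, quantity demanded is 125 and quantity supplied is 302.5.
Surplus = Qs - Qd = 302.5 - 125 = 177.5.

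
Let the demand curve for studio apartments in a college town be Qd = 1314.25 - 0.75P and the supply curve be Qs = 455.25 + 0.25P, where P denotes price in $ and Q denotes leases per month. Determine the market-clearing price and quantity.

The market clears where 1314.25 - 0.75P = 455.25 + 0.25P. Rearranging, P = 859, hence P* = 859.
Then Q* = 1314.25 - 0.75(859) = 670.

P* = 859, Q* = 670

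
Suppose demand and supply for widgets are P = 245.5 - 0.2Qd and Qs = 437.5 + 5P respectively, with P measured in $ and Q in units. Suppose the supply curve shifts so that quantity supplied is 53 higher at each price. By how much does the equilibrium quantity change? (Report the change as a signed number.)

Inverting to quantity form: Qd = 1227.5 - 5P.
Set Qd = Qs: 1227.5 - 5P = 437.5 + 5P, so 790 = 10P and P* = 79.
From the demand curve, Q* = 1227.5 - 5(79) = 832.5.
After the shift, supply is Qs = 490.5 + 5P.
The new intersection has 737 = 10P, i.e. P = 73.7, Q = 859.
ΔQ = 859 - 832.5 = 26.5.

ΔQ = 26.5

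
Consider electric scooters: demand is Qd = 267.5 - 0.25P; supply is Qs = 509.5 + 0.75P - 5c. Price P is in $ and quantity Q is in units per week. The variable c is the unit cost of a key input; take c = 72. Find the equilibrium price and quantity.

P* = 118, Q* = 238

With c = 72, supply is Qs = 149.5 + 0.75P.
Set Qd = Qs: 267.5 - 0.25P = 149.5 + 0.75P, so 118 = P and P* = 118.
Plugging P* into demand: Q* = 267.5 - 0.25(118) = 238.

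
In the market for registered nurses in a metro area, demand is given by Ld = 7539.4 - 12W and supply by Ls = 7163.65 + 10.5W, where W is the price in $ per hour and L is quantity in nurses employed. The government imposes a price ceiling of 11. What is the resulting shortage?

Shortage = 128.25

With W fixed at 11, quantity demanded is 7407.4 and quantity supplied is 7279.15.
Shortage = Ld - Ls = 7407.4 - 7279.15 = 128.25.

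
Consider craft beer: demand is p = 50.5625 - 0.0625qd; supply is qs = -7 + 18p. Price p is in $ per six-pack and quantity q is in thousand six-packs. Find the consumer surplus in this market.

Rewriting in direct form: qd = 809 - 16p.
Equating demand and supply, 809 - 16p = -7 + 18p gives 34p = 816, so p* = 24.
Then q* = 809 - 16(24) = 425.
Demand choke price (qd = 0): p = 809/16 = 50.5625. Consumer surplus = ½ × (50.5625 - 24) × 425 = 5644.53125.

Consumer surplus = 5644.53125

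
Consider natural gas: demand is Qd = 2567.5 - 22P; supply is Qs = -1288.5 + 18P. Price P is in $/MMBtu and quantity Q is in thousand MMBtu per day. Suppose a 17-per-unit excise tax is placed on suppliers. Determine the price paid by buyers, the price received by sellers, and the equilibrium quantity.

P_b = 104.05, P_s = 87.05, Q = 278.4

With a tax of 17 on suppliers, they supply based on the net price P_s = P_b - 17, so Qs = -1594.5 + 18P_b.
Market clearing requires 2567.5 - 22P_b = -1594.5 + 18P_b; hence 4162 = 40P_b and P_b = 104.05.
Then P_s = 104.05 - 17 = 87.05 and Q = 2567.5 - 22(104.05) = 278.4.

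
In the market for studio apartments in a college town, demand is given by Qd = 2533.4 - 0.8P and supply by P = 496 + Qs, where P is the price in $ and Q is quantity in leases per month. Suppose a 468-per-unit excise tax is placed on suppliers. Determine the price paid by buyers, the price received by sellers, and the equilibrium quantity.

Inverting to quantity form: Qs = -496 + P.
With a tax of 468 on suppliers, they supply based on the net price P_s = P_b - 468, so Qs = -964 + P_b.
Equate demand and the shifted supply: 2533.4 - 0.8P_b = -964 + P_b, giving 1.8P_b = 3497.4, so P_b = 1943.
Then P_s = 1943 - 468 = 1475 and Q = 2533.4 - 0.8(1943) = 979.

P_b = 1943, P_s = 1475, Q = 979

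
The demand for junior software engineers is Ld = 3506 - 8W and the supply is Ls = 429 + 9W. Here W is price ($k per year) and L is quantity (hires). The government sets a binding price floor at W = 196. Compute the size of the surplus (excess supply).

Evaluating both curves at the floor price 196 gives Ld = 1938, Ls = 2193.
Surplus = Ls - Ld = 2193 - 1938 = 255.

Surplus = 255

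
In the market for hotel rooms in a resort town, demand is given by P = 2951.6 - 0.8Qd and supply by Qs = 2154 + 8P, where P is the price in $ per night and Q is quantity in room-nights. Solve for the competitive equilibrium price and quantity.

P* = 166, Q* = 3482

Solving each curve for Q: Qd = 3689.5 - 1.25P.
Set Qd = Qs: 3689.5 - 1.25P = 2154 + 8P, so 1535.5 = 9.25P and P* = 166.
From the demand curve, Q* = 3689.5 - 1.25(166) = 3482.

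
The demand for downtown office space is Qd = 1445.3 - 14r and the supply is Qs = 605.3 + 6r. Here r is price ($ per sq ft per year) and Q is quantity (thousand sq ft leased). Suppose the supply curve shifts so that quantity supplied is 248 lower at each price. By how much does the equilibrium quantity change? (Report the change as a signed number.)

ΔQ = -173.6

Set Qd = Qs: 1445.3 - 14r = 605.3 + 6r, so 840 = 20r and r* = 42.
Substitute back: Q* = 1445.3 - 14(42) = 857.3.
After the shift, supply is Qs = 357.3 + 6r.
The new intersection has 1088 = 20r, i.e. r = 54.4, Q = 683.7.
ΔQ = 683.7 - 857.3 = -173.6.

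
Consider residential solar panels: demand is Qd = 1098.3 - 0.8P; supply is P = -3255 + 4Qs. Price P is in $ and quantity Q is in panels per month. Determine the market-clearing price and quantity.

P* = 271, Q* = 881.5

Inverting to quantity form: Qs = 813.75 + 0.25P.
At equilibrium Qd = Qs, so 1098.3 - 0.8P = 813.75 + 0.25P; collecting terms, 284.55 = 1.05P and P* = 271.
Substitute back: Q* = 1098.3 - 0.8(271) = 881.5.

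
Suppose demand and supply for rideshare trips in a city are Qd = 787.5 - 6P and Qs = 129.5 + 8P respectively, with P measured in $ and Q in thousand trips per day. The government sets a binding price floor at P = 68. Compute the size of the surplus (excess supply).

At P = 68: Qd = 379.5 and Qs = 673.5.
Surplus = Qs - Qd = 673.5 - 379.5 = 294.

Surplus = 294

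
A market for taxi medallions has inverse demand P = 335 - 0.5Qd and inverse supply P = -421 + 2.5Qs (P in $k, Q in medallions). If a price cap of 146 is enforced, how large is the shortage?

Rewriting in direct form: Qd = 670 - 2P and Qs = 168.4 + 0.4P.
Evaluating both curves at the ceiling price 146 gives Qd = 378, Qs = 226.8.
Shortage = Qd - Qs = 378 - 226.8 = 151.2.

Shortage = 151.2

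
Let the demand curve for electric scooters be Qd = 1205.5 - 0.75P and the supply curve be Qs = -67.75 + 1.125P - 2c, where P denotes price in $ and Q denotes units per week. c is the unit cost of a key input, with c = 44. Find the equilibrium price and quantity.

P* = 726, Q* = 661

With c = 44, supply is Qs = -155.75 + 1.125P.
Set Qd = Qs: 1205.5 - 0.75P = -155.75 + 1.125P, so 1361.25 = 1.875P and P* = 726.
Plugging P* into demand: Q* = 1205.5 - 0.75(726) = 661.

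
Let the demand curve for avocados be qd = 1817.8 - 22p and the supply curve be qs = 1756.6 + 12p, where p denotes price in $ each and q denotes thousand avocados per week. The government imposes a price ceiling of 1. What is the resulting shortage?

With p fixed at 1, quantity demanded is 1795.8 and quantity supplied is 1768.6.
Shortage = qd - qs = 1795.8 - 1768.6 = 27.2.

Shortage = 27.2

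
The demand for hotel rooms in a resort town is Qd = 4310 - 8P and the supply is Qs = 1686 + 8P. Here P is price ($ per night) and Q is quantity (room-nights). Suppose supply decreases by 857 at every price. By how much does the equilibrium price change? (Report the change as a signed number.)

At equilibrium Qd = Qs, so 4310 - 8P = 1686 + 8P; collecting terms, 2624 = 16P and P* = 164.
Plugging P* into demand: Q* = 4310 - 8(164) = 2998.
After the shift, supply is Qs = 829 + 8P.
Re-solving, 16P = 3481 gives P = 217.5625 and Q = 2569.5.
ΔP = 217.5625 - 164 = 53.5625.

ΔP = 53.5625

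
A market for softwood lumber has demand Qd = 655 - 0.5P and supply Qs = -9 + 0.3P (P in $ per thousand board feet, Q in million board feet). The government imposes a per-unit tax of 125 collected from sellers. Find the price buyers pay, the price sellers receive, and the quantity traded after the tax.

Sellers keep P_s = P_b - 125 per unit, so supply in terms of the buyer price is Qs = -46.5 + 0.3P_b.
Market clearing requires 655 - 0.5P_b = -46.5 + 0.3P_b; hence 701.5 = 0.8P_b and P_b = 876.875.
Then P_s = 876.875 - 125 = 751.875 and Q = 655 - 0.5(876.875) = 216.5625.

P_b = 876.875, P_s = 751.875, Q = 216.5625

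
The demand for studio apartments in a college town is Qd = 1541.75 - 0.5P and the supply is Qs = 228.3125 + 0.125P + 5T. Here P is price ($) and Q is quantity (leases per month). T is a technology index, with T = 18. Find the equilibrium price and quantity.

With T = 18, supply is Qs = 318.3125 + 0.125P.
At equilibrium Qd = Qs, so 1541.75 - 0.5P = 318.3125 + 0.125P; collecting terms, 1223.4375 = 0.625P and P* = 1957.5.
Then Q* = 1541.75 - 0.5(1957.5) = 563.

P* = 1957.5, Q* = 563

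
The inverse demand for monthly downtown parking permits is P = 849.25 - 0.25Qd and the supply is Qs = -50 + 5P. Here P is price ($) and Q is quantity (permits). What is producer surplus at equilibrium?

Producer surplus = 347822.5

Solving each curve for Q: Qd = 3397 - 4P.
The market clears where 3397 - 4P = -50 + 5P. Rearranging, 9P = 3447, hence P* = 383.
Substitute back: Q* = 3397 - 4(383) = 1865.
Supply choke price (Qs = 0): P = 10. Producer surplus = ½ × (383 - 10) × 1865 = 347822.5.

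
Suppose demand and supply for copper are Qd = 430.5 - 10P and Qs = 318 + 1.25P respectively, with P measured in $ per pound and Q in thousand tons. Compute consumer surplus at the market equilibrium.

Set Qd = Qs: 430.5 - 10P = 318 + 1.25P, so 112.5 = 11.25P and P* = 10.
Substitute back: Q* = 430.5 - 10(10) = 330.5.
Demand choke price (Qd = 0): P = 430.5/10 = 43.05. Consumer surplus = ½ × (43.05 - 10) × 330.5 = 5461.5125.

Consumer surplus = 5461.5125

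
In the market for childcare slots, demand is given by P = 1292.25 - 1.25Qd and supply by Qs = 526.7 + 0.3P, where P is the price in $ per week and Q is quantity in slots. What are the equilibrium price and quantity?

Solving each curve for Q: Qd = 1033.8 - 0.8P.
Set Qd = Qs: 1033.8 - 0.8P = 526.7 + 0.3P, so 507.1 = 1.1P and P* = 461.
Substitute back: Q* = 1033.8 - 0.8(461) = 665.

P* = 461, Q* = 665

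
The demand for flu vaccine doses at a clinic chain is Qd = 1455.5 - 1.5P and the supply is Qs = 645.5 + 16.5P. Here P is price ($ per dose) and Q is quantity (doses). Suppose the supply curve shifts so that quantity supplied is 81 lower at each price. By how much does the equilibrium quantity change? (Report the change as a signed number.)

ΔQ = -6.75

The market clears where 1455.5 - 1.5P = 645.5 + 16.5P. Rearranging, 18P = 810, hence P* = 45.
Substitute back: Q* = 1455.5 - 1.5(45) = 1388.
After the shift, supply is Qs = 564.5 + 16.5P.
New equilibrium: 891 = 18P, so P = 49.5 and Q = 1381.25.
ΔQ = 1381.25 - 1388 = -6.75.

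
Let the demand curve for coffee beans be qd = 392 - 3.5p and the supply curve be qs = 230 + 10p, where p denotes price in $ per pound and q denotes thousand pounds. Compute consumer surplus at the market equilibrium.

Equating demand and supply, 392 - 3.5p = 230 + 10p gives 13.5p = 162, so p* = 12.
Plugging p* into demand: q* = 392 - 3.5(12) = 350.
Demand choke price (qd = 0): p = 392/3.5 = 112. Consumer surplus = ½ × (112 - 12) × 350 = 17500.

Consumer surplus = 17500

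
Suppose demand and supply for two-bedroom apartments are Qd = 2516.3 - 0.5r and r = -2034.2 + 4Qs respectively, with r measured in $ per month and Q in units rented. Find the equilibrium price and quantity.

Rewriting in direct form: Qs = 508.55 + 0.25r.
Set Qd = Qs: 2516.3 - 0.5r = 508.55 + 0.25r, so 2007.75 = 0.75r and r* = 2677.
Substitute back: Q* = 2516.3 - 0.5(2677) = 1177.8.

r* = 2677, Q* = 1177.8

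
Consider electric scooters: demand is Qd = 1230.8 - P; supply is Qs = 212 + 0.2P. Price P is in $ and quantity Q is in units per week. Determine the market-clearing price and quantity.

P* = 849, Q* = 381.8

Set Qd = Qs: 1230.8 - P = 212 + 0.2P, so 1018.8 = 1.2P and P* = 849.
From the demand curve, Q* = 1230.8 - 849 = 381.8.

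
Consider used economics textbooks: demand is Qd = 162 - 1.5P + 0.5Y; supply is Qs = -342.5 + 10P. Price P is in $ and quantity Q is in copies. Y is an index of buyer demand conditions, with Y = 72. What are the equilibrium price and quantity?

P* = 47, Q* = 127.5

With Y = 72, demand is Qd = 198 - 1.5P.
Equating demand and supply, 198 - 1.5P = -342.5 + 10P gives 11.5P = 540.5, so P* = 47.
Substitute back: Q* = 198 - 1.5(47) = 127.5.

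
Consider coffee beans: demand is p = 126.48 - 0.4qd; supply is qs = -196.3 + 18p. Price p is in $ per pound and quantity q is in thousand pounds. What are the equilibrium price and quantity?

p* = 25, q* = 253.7

In direct form, qd = 316.2 - 2.5p.
Equating demand and supply, 316.2 - 2.5p = -196.3 + 18p gives 20.5p = 512.5, so p* = 25.
Then q* = 316.2 - 2.5(25) = 253.7.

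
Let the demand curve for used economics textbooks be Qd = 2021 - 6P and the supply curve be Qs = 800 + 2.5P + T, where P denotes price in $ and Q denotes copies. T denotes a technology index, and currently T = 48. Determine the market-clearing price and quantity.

With T = 48, supply is Qs = 848 + 2.5P.
The market clears where 2021 - 6P = 848 + 2.5P. Rearranging, 8.5P = 1173, hence P* = 138.
From the demand curve, Q* = 2021 - 6(138) = 1193.

P* = 138, Q* = 1193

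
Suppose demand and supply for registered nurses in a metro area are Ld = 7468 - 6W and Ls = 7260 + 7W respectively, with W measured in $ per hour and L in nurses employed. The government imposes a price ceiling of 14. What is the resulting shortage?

Shortage = 26

With W fixed at 14, quantity demanded is 7384 and quantity supplied is 7358.
Shortage = Ld - Ls = 7384 - 7358 = 26.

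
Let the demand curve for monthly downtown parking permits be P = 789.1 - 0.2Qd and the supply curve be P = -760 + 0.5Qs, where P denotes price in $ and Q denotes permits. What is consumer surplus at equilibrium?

Consumer surplus = 489736.9

In direct form, Qd = 3945.5 - 5P and Qs = 1520 + 2P.
Equating demand and supply, 3945.5 - 5P = 1520 + 2P gives 7P = 2425.5, so P* = 346.5.
From the demand curve, Q* = 3945.5 - 5(346.5) = 2213.
Demand choke price (Qd = 0): P = 3945.5/5 = 789.1. Consumer surplus = ½ × (789.1 - 346.5) × 2213 = 489736.9.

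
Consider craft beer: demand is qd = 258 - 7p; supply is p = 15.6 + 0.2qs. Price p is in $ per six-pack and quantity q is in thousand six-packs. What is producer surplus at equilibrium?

In direct form, qs = -78 + 5p.
At equilibrium qd = qs, so 258 - 7p = -78 + 5p; collecting terms, 336 = 12p and p* = 28.
From the demand curve, q* = 258 - 7(28) = 62.
Supply choke price (qs = 0): p = 15.6. Producer surplus = ½ × (28 - 15.6) × 62 = 384.4.

Producer surplus = 384.4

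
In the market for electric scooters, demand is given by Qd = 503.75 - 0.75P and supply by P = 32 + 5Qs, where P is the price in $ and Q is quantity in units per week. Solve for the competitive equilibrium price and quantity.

Inverting to quantity form: Qs = -6.4 + 0.2P.
The market clears where 503.75 - 0.75P = -6.4 + 0.2P. Rearranging, 0.95P = 510.15, hence P* = 537.
Then Q* = 503.75 - 0.75(537) = 101.

P* = 537, Q* = 101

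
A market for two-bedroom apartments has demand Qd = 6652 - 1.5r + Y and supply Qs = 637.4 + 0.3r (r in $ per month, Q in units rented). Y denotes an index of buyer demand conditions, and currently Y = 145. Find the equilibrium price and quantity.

With Y = 145, demand is Qd = 6797 - 1.5r.
At equilibrium Qd = Qs, so 6797 - 1.5r = 637.4 + 0.3r; collecting terms, 6159.6 = 1.8r and r* = 3422.
Plugging r* into demand: Q* = 6797 - 1.5(3422) = 1664.

r* = 3422, Q* = 1664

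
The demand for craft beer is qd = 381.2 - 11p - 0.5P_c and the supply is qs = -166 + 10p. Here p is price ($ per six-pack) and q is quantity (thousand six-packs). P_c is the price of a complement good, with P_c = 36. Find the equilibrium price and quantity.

With P_c = 36, demand is qd = 363.2 - 11p.
At equilibrium qd = qs, so 363.2 - 11p = -166 + 10p; collecting terms, 529.2 = 21p and p* = 25.2.
Plugging p* into demand: q* = 363.2 - 11(25.2) = 86.

p* = 25.2, q* = 86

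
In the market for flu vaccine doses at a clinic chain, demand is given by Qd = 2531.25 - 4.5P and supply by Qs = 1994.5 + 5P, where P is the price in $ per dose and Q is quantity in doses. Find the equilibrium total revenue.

Total revenue = 128650.5

At equilibrium Qd = Qs, so 2531.25 - 4.5P = 1994.5 + 5P; collecting terms, 536.75 = 9.5P and P* = 56.5.
Substitute back: Q* = 2531.25 - 4.5(56.5) = 2277.
Total revenue = P* × Q* = 56.5 × 2277 = 128650.5.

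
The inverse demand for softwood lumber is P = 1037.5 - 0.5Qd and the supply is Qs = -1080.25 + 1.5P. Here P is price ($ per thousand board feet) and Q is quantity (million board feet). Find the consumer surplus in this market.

In direct form, Qd = 2075 - 2P.
Set Qd = Qs: 2075 - 2P = -1080.25 + 1.5P, so 3155.25 = 3.5P and P* = 901.5.
From the demand curve, Q* = 2075 - 2(901.5) = 272.
Demand choke price (Qd = 0): P = 2075/2 = 1037.5. Consumer surplus = ½ × (1037.5 - 901.5) × 272 = 18496.

Consumer surplus = 18496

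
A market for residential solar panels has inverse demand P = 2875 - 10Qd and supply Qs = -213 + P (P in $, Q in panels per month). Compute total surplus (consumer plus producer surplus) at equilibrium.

Inverting to quantity form: Qd = 287.5 - 0.1P.
At equilibrium Qd = Qs, so 287.5 - 0.1P = -213 + P; collecting terms, 500.5 = 1.1P and P* = 455.
Substitute back: Q* = 287.5 - 0.1(455) = 242.
Demand choke price = 2875; supply choke price = 213. CS = ½(2875 - 455)(242) = 292820; PS = ½(455 - 213)(242) = 29282. Total surplus = 322102.

Total surplus = 322102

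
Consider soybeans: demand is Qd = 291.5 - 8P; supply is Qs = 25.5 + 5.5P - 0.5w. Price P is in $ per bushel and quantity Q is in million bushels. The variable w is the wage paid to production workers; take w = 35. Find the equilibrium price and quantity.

P* = 21, Q* = 123.5

With w = 35, supply is Qs = 8 + 5.5P.
At equilibrium Qd = Qs, so 291.5 - 8P = 8 + 5.5P; collecting terms, 283.5 = 13.5P and P* = 21.
From the demand curve, Q* = 291.5 - 8(21) = 123.5.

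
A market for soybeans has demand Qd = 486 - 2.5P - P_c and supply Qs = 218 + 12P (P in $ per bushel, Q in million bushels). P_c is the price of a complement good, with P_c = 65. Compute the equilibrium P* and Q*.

P* = 14, Q* = 386

With P_c = 65, demand is Qd = 421 - 2.5P.
Equating demand and supply, 421 - 2.5P = 218 + 12P gives 14.5P = 203, so P* = 14.
Substitute back: Q* = 421 - 2.5(14) = 386.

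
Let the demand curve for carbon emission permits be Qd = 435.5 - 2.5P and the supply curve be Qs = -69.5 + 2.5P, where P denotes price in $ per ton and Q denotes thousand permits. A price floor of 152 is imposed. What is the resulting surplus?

Surplus = 255

At P = 152: Qd = 55.5 and Qs = 310.5.
Surplus = Qs - Qd = 310.5 - 55.5 = 255.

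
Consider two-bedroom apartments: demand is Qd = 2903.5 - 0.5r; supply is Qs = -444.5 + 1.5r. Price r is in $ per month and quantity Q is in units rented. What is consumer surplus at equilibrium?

The market clears where 2903.5 - 0.5r = -444.5 + 1.5r. Rearranging, 2r = 3348, hence r* = 1674.
Plugging r* into demand: Q* = 2903.5 - 0.5(1674) = 2066.5.
Demand choke price (Qd = 0): r = 2903.5/0.5 = 5807. Consumer surplus = ½ × (5807 - 1674) × 2066.5 = 4270422.25.

Consumer surplus = 4270422.25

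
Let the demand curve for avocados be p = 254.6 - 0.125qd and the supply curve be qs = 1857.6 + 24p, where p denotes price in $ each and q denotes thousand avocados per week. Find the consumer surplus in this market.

Consumer surplus = 248004

Rewriting in direct form: qd = 2036.8 - 8p.
Set qd = qs: 2036.8 - 8p = 1857.6 + 24p, so 179.2 = 32p and p* = 5.6.
Substitute back: q* = 2036.8 - 8(5.6) = 1992.
Demand choke price (qd = 0): p = 2036.8/8 = 254.6. Consumer surplus = ½ × (254.6 - 5.6) × 1992 = 248004.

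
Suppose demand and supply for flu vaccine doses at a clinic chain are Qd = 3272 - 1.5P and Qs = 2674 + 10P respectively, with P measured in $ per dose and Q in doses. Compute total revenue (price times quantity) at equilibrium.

At equilibrium Qd = Qs, so 3272 - 1.5P = 2674 + 10P; collecting terms, 598 = 11.5P and P* = 52.
Then Q* = 3272 - 1.5(52) = 3194.
Total revenue = P* × Q* = 52 × 3194 = 166088.

Total revenue = 166088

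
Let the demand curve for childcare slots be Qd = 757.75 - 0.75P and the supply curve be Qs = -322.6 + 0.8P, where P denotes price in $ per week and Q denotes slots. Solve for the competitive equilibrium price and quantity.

Equating demand and supply, 757.75 - 0.75P = -322.6 + 0.8P gives 1.55P = 1080.35, so P* = 697.
Then Q* = 757.75 - 0.75(697) = 235.

P* = 697, Q* = 235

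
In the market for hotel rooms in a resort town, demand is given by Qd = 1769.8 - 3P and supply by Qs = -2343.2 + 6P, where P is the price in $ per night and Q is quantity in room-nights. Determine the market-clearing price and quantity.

P* = 457, Q* = 398.8

At equilibrium Qd = Qs, so 1769.8 - 3P = -2343.2 + 6P; collecting terms, 4113 = 9P and P* = 457.
Substitute back: Q* = 1769.8 - 3(457) = 398.8.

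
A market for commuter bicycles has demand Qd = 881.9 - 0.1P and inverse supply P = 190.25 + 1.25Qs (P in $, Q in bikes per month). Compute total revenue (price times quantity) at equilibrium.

Inverting to quantity form: Qs = -152.2 + 0.8P.
Equating demand and supply, 881.9 - 0.1P = -152.2 + 0.8P gives 0.9P = 1034.1, so P* = 1149.
Plugging P* into demand: Q* = 881.9 - 0.1(1149) = 767.
Total revenue = P* × Q* = 1149 × 767 = 881283.

Total revenue = 881283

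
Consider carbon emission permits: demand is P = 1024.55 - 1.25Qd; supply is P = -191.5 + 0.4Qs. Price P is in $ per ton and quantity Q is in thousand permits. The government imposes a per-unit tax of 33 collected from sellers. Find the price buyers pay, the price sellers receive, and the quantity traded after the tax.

P_b = 128.3, P_s = 95.3, Q = 717

Inverting to quantity form: Qd = 819.64 - 0.8P and Qs = 478.75 + 2.5P.
The tax drives a wedge P_b - P_s = 33. Substituting P_s = P_b - 33 into supply: Qs = 396.25 + 2.5P_b.
Equate demand and the shifted supply: 819.64 - 0.8P_b = 396.25 + 2.5P_b, giving 3.3P_b = 423.39, so P_b = 128.3.
Then P_s = 128.3 - 33 = 95.3 and Q = 819.64 - 0.8(128.3) = 717.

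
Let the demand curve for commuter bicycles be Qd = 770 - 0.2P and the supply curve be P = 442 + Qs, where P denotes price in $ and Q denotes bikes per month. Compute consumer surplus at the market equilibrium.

In direct form, Qs = -442 + P.
Equating demand and supply, 770 - 0.2P = -442 + P gives 1.2P = 1212, so P* = 1010.
From the demand curve, Q* = 770 - 0.2(1010) = 568.
Demand choke price (Qd = 0): P = 770/0.2 = 3850. Consumer surplus = ½ × (3850 - 1010) × 568 = 806560.

Consumer surplus = 806560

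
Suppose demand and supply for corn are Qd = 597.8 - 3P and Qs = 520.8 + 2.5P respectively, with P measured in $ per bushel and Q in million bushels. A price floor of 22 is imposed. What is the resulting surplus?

With P fixed at 22, quantity demanded is 531.8 and quantity supplied is 575.8.
Surplus = Qs - Qd = 575.8 - 531.8 = 44.

Surplus = 44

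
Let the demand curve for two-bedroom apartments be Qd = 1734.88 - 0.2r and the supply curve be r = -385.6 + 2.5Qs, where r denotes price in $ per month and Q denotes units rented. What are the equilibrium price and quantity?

r* = 2634.4, Q* = 1208

Solving each curve for Q: Qs = 154.24 + 0.4r.
At equilibrium Qd = Qs, so 1734.88 - 0.2r = 154.24 + 0.4r; collecting terms, 1580.64 = 0.6r and r* = 2634.4.
Plugging r* into demand: Q* = 1734.88 - 0.2(2634.4) = 1208.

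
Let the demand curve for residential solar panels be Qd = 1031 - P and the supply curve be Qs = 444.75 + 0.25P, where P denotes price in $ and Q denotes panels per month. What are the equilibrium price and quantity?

Equating demand and supply, 1031 - P = 444.75 + 0.25P gives 1.25P = 586.25, so P* = 469.
Substitute back: Q* = 1031 - 469 = 562.

P* = 469, Q* = 562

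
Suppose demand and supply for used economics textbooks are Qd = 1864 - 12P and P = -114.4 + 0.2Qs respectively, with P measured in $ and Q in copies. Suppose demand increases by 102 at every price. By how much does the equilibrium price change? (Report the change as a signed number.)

In direct form, Qs = 572 + 5P.
At equilibrium Qd = Qs, so 1864 - 12P = 572 + 5P; collecting terms, 1292 = 17P and P* = 76.
Plugging P* into demand: Q* = 1864 - 12(76) = 952.
After the shift, demand is Qd = 1966 - 12P.
The new intersection has 1394 = 17P, i.e. P = 82, Q = 982.
ΔP = 82 - 76 = 6.

ΔP = 6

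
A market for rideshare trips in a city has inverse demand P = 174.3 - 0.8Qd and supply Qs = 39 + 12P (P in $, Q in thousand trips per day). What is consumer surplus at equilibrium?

Solving each curve for Q: Qd = 217.875 - 1.25P.
At equilibrium Qd = Qs, so 217.875 - 1.25P = 39 + 12P; collecting terms, 178.875 = 13.25P and P* = 13.5.
Plugging P* into demand: Q* = 217.875 - 1.25(13.5) = 201.
Demand choke price (Qd = 0): P = 217.875/1.25 = 174.3. Consumer surplus = ½ × (174.3 - 13.5) × 201 = 16160.4.

Consumer surplus = 16160.4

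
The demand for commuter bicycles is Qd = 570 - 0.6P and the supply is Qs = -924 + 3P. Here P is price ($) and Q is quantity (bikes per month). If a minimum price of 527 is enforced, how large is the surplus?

Surplus = 403.2

Evaluating both curves at the floor price 527 gives Qd = 253.8, Qs = 657.
Surplus = Qs - Qd = 657 - 253.8 = 403.2.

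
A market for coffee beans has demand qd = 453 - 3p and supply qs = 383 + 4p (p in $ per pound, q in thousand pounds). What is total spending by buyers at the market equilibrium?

Total spending by buyers = 4230

At equilibrium qd = qs, so 453 - 3p = 383 + 4p; collecting terms, 70 = 7p and p* = 10.
Plugging p* into demand: q* = 453 - 3(10) = 423.
Total spending by buyers = p* × q* = 10 × 423 = 4230.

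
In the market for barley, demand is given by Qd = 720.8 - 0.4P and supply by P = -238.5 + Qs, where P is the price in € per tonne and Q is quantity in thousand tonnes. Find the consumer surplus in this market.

Consumer surplus = 424861.25

Inverting to quantity form: Qs = 238.5 + P.
At equilibrium Qd = Qs, so 720.8 - 0.4P = 238.5 + P; collecting terms, 482.3 = 1.4P and P* = 344.5.
From the demand curve, Q* = 720.8 - 0.4(344.5) = 583.
Demand choke price (Qd = 0): P = 720.8/0.4 = 1802. Consumer surplus = ½ × (1802 - 344.5) × 583 = 424861.25.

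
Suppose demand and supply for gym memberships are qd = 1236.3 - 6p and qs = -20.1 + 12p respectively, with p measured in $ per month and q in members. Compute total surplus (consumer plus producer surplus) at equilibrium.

Total surplus = 83538.28125

The market clears where 1236.3 - 6p = -20.1 + 12p. Rearranging, 18p = 1256.4, hence p* = 69.8.
Substitute back: q* = 1236.3 - 6(69.8) = 817.5.
Demand choke price = 206.05; supply choke price = 1.675. CS = ½(206.05 - 69.8)(817.5) = 55692.1875; PS = ½(69.8 - 1.675)(817.5) = 27846.09375. Total surplus = 83538.28125.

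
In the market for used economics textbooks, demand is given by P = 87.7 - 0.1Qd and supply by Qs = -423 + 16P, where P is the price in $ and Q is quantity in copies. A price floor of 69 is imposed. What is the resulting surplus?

Surplus = 494

Solving each curve for Q: Qd = 877 - 10P.
With P fixed at 69, quantity demanded is 187 and quantity supplied is 681.
Surplus = Qs - Qd = 681 - 187 = 494.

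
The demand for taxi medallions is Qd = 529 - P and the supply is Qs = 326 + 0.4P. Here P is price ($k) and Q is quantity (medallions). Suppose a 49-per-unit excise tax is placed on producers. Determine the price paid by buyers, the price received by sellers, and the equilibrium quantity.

Producers keep P_s = P_b - 49 per unit, so supply in terms of the buyer price is Qs = 306.4 + 0.4P_b.
Market clearing requires 529 - P_b = 306.4 + 0.4P_b; hence 222.6 = 1.4P_b and P_b = 159.
Then P_s = 159 - 49 = 110 and Q = 529 - 159 = 370.

P_b = 159, P_s = 110, Q = 370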